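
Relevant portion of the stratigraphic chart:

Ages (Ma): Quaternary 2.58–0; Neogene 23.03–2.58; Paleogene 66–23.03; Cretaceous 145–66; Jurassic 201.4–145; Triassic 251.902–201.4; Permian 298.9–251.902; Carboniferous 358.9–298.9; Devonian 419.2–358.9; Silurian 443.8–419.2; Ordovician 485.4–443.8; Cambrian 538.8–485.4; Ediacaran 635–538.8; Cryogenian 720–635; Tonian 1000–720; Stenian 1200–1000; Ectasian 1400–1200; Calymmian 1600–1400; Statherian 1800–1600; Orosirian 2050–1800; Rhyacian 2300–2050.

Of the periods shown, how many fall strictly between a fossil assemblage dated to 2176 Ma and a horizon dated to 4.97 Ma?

18

The older date is 2176 Ma and the younger is 4.97 Ma.
Periods with start < 2176 and end > 4.97 Ma: Orosirian (2050–1800), Statherian (1800–1600), Calymmian (1600–1400), Ectasian (1400–1200), Stenian (1200–1000), Tonian (1000–720), Cryogenian (720–635), Ediacaran (635–538.8), Cambrian (538.8–485.4), Ordovician (485.4–443.8), Silurian (443.8–419.2), Devonian (419.2–358.9), Carboniferous (358.9–298.9), Permian (298.9–251.902), Triassic (251.902–201.4), Jurassic (201.4–145), Cretaceous (145–66), Paleogene (66–23.03).
That is 18 complete periods.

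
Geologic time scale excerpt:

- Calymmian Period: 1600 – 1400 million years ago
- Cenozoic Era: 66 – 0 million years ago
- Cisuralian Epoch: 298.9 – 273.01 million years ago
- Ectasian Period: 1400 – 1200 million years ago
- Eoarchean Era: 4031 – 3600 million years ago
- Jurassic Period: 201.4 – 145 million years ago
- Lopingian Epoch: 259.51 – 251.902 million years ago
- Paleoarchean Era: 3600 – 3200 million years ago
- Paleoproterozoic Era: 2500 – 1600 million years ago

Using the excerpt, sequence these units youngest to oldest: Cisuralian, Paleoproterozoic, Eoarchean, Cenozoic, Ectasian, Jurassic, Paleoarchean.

The oldest of these is Eoarchean (starts 4031 Ma) and the youngest is Cenozoic (ends 0 Ma).
In between, by decreasing start age: Paleoarchean (3600), Paleoproterozoic (2500), Ectasian (1400), Cisuralian (298.9), Jurassic (201.4).
Listing youngest first means reversing that sequence.

Cenozoic → Jurassic → Cisuralian → Ectasian → Paleoproterozoic → Paleoarchean → Eoarchean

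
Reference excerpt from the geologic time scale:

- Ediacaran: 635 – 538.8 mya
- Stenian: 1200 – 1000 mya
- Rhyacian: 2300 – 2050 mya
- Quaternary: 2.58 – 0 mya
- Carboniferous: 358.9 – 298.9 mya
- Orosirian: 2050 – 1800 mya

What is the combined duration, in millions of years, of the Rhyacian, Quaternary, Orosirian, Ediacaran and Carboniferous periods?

658.78 million years

Duration is start − end for each: (2300 − 2050) + (2.58 − 0) + (2050 − 1800) + (635 − 538.8) + (358.9 − 298.9).
That is 250 + 2.58 + 250 + 96.2 + 60, which totals 658.78 million years.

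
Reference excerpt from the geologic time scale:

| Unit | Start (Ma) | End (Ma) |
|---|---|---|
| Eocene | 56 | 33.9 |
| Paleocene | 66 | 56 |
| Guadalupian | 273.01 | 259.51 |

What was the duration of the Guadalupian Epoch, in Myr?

13.5 million years

273.01 − 259.51 = 13.5 million years.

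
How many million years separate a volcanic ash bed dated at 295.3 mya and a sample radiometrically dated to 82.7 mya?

295.3 − 82.7 = 212.6 million years.

212.6 million years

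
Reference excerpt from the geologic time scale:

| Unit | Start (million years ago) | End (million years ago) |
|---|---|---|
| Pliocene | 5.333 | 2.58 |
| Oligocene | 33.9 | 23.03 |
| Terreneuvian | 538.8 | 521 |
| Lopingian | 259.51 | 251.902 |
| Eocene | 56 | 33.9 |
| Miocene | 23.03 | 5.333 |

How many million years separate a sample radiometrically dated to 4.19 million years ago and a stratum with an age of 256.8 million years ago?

252.61 million years

256.8 − 4.19 = 252.61 million years.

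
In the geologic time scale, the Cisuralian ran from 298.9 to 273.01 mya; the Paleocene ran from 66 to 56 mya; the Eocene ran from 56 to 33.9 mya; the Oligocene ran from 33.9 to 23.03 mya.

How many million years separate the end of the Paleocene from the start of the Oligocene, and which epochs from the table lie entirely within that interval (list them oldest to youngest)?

22.1 million years; Eocene

The Paleocene closes at 56 Ma and the Oligocene opens at 33.9 Ma, so the interval is 56 − 33.9 = 22.1 Myr.
An epoch fits inside if it starts at or after 56 Ma and ends at or before 33.9 Ma; oldest first that gives Eocene.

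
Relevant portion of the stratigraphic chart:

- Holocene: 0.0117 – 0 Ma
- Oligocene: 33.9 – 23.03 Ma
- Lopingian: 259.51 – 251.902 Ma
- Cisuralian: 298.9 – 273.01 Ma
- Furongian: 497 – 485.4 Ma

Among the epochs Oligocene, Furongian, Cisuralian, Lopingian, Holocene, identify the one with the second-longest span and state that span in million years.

Furongian, 11.6 million years

Start − end for each: Oligocene 33.9 − 23.03 = 10.87; Furongian 497 − 485.4 = 11.6; Cisuralian 298.9 − 273.01 = 25.89; Lopingian 259.51 − 251.902 = 7.608; Holocene 0.0117 − 0 = 0.0117.
Ranking these from longest: Cisuralian > Furongian > Oligocene > Lopingian > Holocene.
Position 2 in that ranking is Furongian, which lasted 11.6 Myr.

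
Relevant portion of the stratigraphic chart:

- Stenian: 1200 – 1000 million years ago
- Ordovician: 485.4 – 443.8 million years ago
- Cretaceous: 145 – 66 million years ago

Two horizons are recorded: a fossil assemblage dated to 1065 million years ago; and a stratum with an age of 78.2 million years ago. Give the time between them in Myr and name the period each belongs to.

986.8 million years apart; the first in the Stenian, the second in the Cretaceous

Elapsed time: 1065 − 78.2 = 986.8 Myr.
1065 Ma lies within 1200–1000 Ma: Stenian.
78.2 Ma lies within 145–66 Ma: Cretaceous.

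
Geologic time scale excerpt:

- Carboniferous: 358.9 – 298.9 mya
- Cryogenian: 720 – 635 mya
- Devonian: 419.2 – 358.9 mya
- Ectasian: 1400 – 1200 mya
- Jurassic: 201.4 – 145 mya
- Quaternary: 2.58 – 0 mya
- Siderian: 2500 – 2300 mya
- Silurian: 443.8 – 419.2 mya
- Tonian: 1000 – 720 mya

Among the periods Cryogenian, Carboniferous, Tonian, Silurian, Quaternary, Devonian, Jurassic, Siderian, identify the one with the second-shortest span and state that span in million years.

Silurian, 24.6 million years

Durations: Cryogenian 85; Carboniferous 60; Tonian 280; Silurian 24.6; Quaternary 2.58; Devonian 60.3; Jurassic 56.4; Siderian 200 Myr.
Sorted shortest-first: Quaternary (2.58), Silurian (24.6), Jurassic (56.4), Carboniferous (60), Devonian (60.3), Cryogenian (85), Siderian (200), Tonian (280).
The second shortest is Silurian at 24.6 Myr.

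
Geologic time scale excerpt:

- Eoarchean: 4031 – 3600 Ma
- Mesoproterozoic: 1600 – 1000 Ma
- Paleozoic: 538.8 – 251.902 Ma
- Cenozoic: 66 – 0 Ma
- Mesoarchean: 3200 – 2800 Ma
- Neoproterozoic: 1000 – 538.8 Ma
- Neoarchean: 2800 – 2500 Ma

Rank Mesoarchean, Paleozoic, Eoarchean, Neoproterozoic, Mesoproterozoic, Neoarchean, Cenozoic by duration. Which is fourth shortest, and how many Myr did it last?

Durations: Mesoarchean 400; Paleozoic 286.898; Eoarchean 431; Neoproterozoic 461.2; Mesoproterozoic 600; Neoarchean 300; Cenozoic 66 Myr.
Sorted shortest-first: Cenozoic (66), Paleozoic (286.898), Neoarchean (300), Mesoarchean (400), Eoarchean (431), Neoproterozoic (461.2), Mesoproterozoic (600).
The fourth shortest is Mesoarchean at 400 Myr.

Mesoarchean, 400 million years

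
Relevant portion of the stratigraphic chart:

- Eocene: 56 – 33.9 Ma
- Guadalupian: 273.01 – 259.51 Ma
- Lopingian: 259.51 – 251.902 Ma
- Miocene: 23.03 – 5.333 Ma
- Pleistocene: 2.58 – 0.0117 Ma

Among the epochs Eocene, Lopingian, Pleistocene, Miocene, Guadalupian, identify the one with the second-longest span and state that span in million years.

Miocene, 17.697 million years

Start − end for each: Eocene 56 − 33.9 = 22.1; Lopingian 259.51 − 251.902 = 7.608; Pleistocene 2.58 − 0.0117 = 2.5683; Miocene 23.03 − 5.333 = 17.697; Guadalupian 273.01 − 259.51 = 13.5.
Ranking these from longest: Eocene > Miocene > Guadalupian > Lopingian > Pleistocene.
Position 2 in that ranking is Miocene, which lasted 17.697 Myr.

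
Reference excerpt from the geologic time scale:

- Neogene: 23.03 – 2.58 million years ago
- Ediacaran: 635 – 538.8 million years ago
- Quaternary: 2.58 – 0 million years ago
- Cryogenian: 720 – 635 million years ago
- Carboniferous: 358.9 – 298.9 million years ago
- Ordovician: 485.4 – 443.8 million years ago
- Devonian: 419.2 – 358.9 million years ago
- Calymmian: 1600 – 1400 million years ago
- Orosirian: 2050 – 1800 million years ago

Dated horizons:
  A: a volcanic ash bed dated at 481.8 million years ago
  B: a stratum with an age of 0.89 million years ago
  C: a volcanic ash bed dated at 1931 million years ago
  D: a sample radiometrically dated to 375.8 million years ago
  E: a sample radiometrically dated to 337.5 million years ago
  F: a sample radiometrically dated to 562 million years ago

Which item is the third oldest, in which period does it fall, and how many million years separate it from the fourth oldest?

Larger Ma means older, so oldest first: C 1931 > F 562 > A 481.8 > D 375.8 > E 337.5 > B 0.89.
Counting 3 along gives A (481.8 Ma); the excerpt puts that inside the Ordovician, 485.4–443.8 Ma.
Next in line is D (375.8 Ma), and 481.8 − 375.8 = 106 Myr.

A, in the Ordovician; 106 million years to D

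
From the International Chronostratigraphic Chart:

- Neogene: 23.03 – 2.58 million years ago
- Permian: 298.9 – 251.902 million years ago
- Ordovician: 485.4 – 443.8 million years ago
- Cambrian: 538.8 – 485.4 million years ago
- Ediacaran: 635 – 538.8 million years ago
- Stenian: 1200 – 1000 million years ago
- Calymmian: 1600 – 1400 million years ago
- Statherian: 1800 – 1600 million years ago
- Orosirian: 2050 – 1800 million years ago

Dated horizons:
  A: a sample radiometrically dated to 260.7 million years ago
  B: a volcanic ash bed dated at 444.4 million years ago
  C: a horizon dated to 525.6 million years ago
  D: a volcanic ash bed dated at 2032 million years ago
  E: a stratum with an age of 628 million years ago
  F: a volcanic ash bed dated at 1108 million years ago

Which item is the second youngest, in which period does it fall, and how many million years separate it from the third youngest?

B, in the Ordovician; 81.2 million years to C

Smaller Ma means younger, so youngest first: A 260.7 < B 444.4 < C 525.6 < E 628 < F 1108 < D 2032.
Counting 2 along gives B (444.4 Ma); the excerpt puts that inside the Ordovician, 485.4–443.8 Ma.
Next in line is C (525.6 Ma), and 525.6 − 444.4 = 81.2 Myr.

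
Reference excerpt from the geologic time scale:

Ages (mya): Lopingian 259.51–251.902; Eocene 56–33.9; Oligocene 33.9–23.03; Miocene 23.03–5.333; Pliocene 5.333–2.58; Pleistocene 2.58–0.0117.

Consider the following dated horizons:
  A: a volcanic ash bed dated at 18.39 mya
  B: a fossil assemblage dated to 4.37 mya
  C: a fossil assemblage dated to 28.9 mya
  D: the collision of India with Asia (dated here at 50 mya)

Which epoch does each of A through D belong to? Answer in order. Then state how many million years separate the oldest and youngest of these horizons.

A — Miocene; B — Pliocene; C — Oligocene; D — Eocene; span 45.63 million years

Match each age against the start–end ranges in the excerpt: A = 18.39 Ma → Miocene (23.03–5.333); B = 4.37 Ma → Pliocene (5.333–2.58); C = 28.9 Ma → Oligocene (33.9–23.03); D = 50 Ma → Eocene (56–33.9).
The largest age is 50 Ma and the smallest is 4.37 Ma; their difference is 45.63 Myr.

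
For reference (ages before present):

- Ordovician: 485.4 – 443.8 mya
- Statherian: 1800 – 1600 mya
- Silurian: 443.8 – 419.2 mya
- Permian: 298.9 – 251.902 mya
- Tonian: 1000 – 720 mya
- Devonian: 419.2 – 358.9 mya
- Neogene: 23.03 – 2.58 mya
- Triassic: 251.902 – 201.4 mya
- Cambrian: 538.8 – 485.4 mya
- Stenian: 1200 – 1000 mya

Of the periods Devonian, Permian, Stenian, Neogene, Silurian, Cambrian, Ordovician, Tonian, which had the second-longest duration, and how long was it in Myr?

Stenian, 200 million years

Durations: Devonian 60.3; Permian 46.998; Stenian 200; Neogene 20.45; Silurian 24.6; Cambrian 53.4; Ordovician 41.6; Tonian 280 Myr.
Sorted longest-first: Tonian (280), Stenian (200), Devonian (60.3), Cambrian (53.4), Permian (46.998), Ordovician (41.6), Silurian (24.6), Neogene (20.45).
The second longest is Stenian at 200 Myr.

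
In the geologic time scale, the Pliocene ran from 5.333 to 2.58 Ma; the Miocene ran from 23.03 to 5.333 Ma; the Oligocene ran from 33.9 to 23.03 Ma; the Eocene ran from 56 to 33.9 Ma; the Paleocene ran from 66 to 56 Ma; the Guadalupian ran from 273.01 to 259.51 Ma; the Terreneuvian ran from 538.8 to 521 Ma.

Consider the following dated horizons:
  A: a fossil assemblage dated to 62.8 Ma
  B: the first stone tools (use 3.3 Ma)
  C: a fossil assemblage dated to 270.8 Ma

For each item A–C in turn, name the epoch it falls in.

A: 62.8 Ma lies in 66–56 Ma, so Paleocene.
B: 3.3 Ma lies in 5.333–2.58 Ma, so Pliocene.
C: 270.8 Ma lies in 273.01–259.51 Ma, so Guadalupian.

A — Paleocene; B — Pliocene; C — Guadalupian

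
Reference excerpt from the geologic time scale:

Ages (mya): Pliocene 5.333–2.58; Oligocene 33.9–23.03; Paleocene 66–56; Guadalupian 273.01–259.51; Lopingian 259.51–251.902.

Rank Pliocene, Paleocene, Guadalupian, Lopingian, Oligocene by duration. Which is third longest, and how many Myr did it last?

Paleocene, 10 million years

Durations: Pliocene 2.753; Paleocene 10; Guadalupian 13.5; Lopingian 7.608; Oligocene 10.87 Myr.
Sorted longest-first: Guadalupian (13.5), Oligocene (10.87), Paleocene (10), Lopingian (7.608), Pliocene (2.753).
The third longest is Paleocene at 10 Myr.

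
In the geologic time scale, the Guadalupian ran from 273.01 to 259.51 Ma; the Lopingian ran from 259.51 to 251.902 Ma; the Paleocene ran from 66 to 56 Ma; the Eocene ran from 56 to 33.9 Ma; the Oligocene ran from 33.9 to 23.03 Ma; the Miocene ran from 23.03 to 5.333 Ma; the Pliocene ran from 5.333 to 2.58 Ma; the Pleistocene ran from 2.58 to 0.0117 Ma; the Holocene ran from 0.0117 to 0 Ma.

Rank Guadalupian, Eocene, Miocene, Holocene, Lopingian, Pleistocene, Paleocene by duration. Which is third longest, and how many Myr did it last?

Guadalupian, 13.5 million years

Start − end for each: Guadalupian 273.01 − 259.51 = 13.5; Eocene 56 − 33.9 = 22.1; Miocene 23.03 − 5.333 = 17.697; Holocene 0.0117 − 0 = 0.0117; Lopingian 259.51 − 251.902 = 7.608; Pleistocene 2.58 − 0.0117 = 2.5683; Paleocene 66 − 56 = 10.
Ranking these from longest: Eocene > Miocene > Guadalupian > Paleocene > Lopingian > Pleistocene > Holocene.
Position 3 in that ranking is Guadalupian, which lasted 13.5 Myr.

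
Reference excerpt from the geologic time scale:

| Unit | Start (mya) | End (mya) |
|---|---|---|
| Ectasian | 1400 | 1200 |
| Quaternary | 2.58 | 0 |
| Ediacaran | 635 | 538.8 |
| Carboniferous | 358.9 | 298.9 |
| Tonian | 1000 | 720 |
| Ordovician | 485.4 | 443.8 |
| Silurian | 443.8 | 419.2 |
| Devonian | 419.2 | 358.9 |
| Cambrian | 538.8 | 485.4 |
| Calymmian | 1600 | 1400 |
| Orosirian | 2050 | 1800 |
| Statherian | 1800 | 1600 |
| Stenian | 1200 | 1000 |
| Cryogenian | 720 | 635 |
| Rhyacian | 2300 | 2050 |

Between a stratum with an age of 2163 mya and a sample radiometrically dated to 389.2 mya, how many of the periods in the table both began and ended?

The older date is 2163 Ma and the younger is 389.2 Ma.
Periods with start < 2163 and end > 389.2 Ma: Orosirian (2050–1800), Statherian (1800–1600), Calymmian (1600–1400), Ectasian (1400–1200), Stenian (1200–1000), Tonian (1000–720), Cryogenian (720–635), Ediacaran (635–538.8), Cambrian (538.8–485.4), Ordovician (485.4–443.8), Silurian (443.8–419.2).
That is 11 complete periods.

11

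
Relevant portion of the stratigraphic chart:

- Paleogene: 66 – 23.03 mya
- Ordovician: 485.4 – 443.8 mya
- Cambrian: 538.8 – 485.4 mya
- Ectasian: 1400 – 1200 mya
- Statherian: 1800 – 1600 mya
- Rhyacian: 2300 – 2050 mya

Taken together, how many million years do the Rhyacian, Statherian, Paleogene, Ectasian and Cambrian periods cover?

746.37 million years

Each duration: Rhyacian = 250; Statherian = 200; Paleogene = 42.97; Ectasian = 200; Cambrian = 53.4.
Sum: 250 + 200 + 42.97 + 200 + 53.4 = 746.37 Myr.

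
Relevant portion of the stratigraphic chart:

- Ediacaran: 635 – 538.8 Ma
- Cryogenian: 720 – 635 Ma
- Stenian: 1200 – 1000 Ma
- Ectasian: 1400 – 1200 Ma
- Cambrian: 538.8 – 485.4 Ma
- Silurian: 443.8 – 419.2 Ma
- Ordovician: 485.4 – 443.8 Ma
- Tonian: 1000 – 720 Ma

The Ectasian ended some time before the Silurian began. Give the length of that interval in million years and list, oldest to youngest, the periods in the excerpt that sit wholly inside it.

756.2 million years; Stenian, Tonian, Cryogenian, Ediacaran, Cambrian, Ordovician

End of Ectasian = 1200 Ma; start of Silurian = 443.8 Ma.
Gap = 1200 − 443.8 = 756.2 Myr.
Periods wholly inside 1200–443.8 Ma: Stenian (1200–1000), Tonian (1000–720), Cryogenian (720–635), Ediacaran (635–538.8), Cambrian (538.8–485.4), Ordovician (485.4–443.8).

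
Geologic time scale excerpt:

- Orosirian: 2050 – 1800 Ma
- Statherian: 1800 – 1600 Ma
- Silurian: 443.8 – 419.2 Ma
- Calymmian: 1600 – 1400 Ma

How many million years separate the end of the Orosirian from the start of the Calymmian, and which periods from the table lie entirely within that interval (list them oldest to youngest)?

The Orosirian closes at 1800 Ma and the Calymmian opens at 1600 Ma, so the interval is 1800 − 1600 = 200 Myr.
A period fits inside if it starts at or after 1800 Ma and ends at or before 1600 Ma; oldest first that gives Statherian.

200 million years; Statherian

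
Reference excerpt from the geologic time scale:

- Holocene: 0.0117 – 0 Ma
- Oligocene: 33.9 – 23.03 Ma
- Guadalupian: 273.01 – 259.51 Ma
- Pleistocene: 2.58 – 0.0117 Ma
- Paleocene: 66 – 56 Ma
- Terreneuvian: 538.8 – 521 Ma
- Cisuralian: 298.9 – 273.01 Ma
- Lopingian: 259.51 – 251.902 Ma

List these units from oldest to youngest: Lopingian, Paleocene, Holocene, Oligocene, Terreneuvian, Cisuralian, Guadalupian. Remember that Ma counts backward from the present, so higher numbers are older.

Read off each span (Ma): Lopingian 259.51–251.902; Paleocene 66–56; Holocene 0.0117–0; Oligocene 33.9–23.03; Terreneuvian 538.8–521; Cisuralian 298.9–273.01; Guadalupian 273.01–259.51.
Larger Ma is older, so oldest→youngest is Terreneuvian, Cisuralian, Guadalupian, Lopingian, Paleocene, Oligocene, Holocene.

Terreneuvian, Cisuralian, Guadalupian, Lopingian, Paleocene, Oligocene, Holocene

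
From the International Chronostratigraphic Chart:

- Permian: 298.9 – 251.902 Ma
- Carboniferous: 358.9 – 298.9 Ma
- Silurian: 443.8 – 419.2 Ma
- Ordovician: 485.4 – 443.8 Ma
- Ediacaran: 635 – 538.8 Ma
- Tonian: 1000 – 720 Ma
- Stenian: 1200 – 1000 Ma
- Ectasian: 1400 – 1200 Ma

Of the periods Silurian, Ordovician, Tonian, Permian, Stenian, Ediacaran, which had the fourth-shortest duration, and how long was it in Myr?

Ediacaran, 96.2 million years

Start − end for each: Silurian 443.8 − 419.2 = 24.6; Ordovician 485.4 − 443.8 = 41.6; Tonian 1000 − 720 = 280; Permian 298.9 − 251.902 = 46.998; Stenian 1200 − 1000 = 200; Ediacaran 635 − 538.8 = 96.2.
Ranking these from shortest: Silurian < Ordovician < Permian < Ediacaran < Stenian < Tonian.
Position 4 in that ranking is Ediacaran, which lasted 96.2 Myr.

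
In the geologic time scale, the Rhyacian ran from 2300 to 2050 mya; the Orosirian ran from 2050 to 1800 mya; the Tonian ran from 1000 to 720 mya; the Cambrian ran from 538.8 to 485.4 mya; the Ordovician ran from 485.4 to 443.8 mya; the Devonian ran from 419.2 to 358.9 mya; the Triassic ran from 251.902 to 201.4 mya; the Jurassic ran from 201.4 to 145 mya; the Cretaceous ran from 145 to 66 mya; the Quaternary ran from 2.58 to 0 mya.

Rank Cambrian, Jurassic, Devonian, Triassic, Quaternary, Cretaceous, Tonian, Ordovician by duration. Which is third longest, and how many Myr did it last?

Devonian, 60.3 million years

Durations: Cambrian 53.4; Jurassic 56.4; Devonian 60.3; Triassic 50.502; Quaternary 2.58; Cretaceous 79; Tonian 280; Ordovician 41.6 Myr.
Sorted longest-first: Tonian (280), Cretaceous (79), Devonian (60.3), Jurassic (56.4), Cambrian (53.4), Triassic (50.502), Ordovician (41.6), Quaternary (2.58).
The third longest is Devonian at 60.3 Myr.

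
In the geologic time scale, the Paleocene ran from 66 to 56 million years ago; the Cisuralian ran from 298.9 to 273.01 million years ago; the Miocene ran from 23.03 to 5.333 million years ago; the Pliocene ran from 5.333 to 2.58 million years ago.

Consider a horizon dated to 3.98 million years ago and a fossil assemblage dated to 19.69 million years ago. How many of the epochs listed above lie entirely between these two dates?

The older date is 19.69 Ma and the younger is 3.98 Ma.
No epoch both begins after 19.69 Ma and ends before 3.98 Ma, so the count is 0.

0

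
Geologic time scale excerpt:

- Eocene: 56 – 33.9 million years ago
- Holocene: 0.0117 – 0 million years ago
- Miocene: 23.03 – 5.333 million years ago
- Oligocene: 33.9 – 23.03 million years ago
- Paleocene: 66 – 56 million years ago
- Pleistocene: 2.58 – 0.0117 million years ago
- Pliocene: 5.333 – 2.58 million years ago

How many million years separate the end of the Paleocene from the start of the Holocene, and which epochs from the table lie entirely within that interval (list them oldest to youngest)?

55.9883 million years; Eocene, Oligocene, Miocene, Pliocene, Pleistocene

The Paleocene closes at 56 Ma and the Holocene opens at 0.0117 Ma, so the interval is 56 − 0.0117 = 55.9883 Myr.
An epoch fits inside if it starts at or after 56 Ma and ends at or before 0.0117 Ma; oldest first that gives Eocene, Oligocene, Miocene, Pliocene, Pleistocene.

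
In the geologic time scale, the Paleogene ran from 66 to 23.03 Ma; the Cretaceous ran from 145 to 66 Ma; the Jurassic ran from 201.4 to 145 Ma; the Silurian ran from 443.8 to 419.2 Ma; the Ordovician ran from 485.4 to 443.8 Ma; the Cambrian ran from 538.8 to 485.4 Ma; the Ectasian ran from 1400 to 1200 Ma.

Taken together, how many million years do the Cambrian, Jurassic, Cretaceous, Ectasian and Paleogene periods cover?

Each duration: Cambrian = 53.4; Jurassic = 56.4; Cretaceous = 79; Ectasian = 200; Paleogene = 42.97.
Sum: 53.4 + 56.4 + 79 + 200 + 42.97 = 431.77 Myr.

431.77 million years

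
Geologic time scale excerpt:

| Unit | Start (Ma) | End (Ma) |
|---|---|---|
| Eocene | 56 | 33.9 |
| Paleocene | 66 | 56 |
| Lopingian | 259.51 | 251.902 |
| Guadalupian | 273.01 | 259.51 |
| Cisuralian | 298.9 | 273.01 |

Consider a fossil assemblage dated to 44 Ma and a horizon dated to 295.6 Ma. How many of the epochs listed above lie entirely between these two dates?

3

295.6 Ma sits inside the Cisuralian (298.9–273.01) and 44 Ma inside the Eocene (56–33.9); neither of those is wholly between the two dates.
The listed epochs lying completely between them are Guadalupian, Lopingian, Paleocene — 3 in all.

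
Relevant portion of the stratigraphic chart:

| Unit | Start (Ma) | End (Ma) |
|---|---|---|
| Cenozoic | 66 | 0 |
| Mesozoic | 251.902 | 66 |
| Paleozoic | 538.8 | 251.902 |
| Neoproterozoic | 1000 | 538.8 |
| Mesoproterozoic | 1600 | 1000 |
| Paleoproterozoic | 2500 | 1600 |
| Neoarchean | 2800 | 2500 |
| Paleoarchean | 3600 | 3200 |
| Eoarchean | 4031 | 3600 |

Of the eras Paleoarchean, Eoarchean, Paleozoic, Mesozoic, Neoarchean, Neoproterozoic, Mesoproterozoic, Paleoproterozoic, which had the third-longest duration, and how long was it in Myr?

Durations: Paleoarchean 400; Eoarchean 431; Paleozoic 286.898; Mesozoic 185.902; Neoarchean 300; Neoproterozoic 461.2; Mesoproterozoic 600; Paleoproterozoic 900 Myr.
Sorted longest-first: Paleoproterozoic (900), Mesoproterozoic (600), Neoproterozoic (461.2), Eoarchean (431), Paleoarchean (400), Neoarchean (300), Paleozoic (286.898), Mesozoic (185.902).
The third longest is Neoproterozoic at 461.2 Myr.

Neoproterozoic, 461.2 million years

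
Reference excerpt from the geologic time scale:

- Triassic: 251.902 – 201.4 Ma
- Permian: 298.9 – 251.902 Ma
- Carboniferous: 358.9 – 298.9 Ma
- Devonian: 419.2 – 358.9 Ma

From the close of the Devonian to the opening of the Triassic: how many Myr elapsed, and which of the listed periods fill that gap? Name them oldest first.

106.998 million years; Carboniferous, Permian

The Devonian closes at 358.9 Ma and the Triassic opens at 251.902 Ma, so the interval is 358.9 − 251.902 = 106.998 Myr.
A period fits inside if it starts at or after 358.9 Ma and ends at or before 251.902 Ma; oldest first that gives Carboniferous, Permian.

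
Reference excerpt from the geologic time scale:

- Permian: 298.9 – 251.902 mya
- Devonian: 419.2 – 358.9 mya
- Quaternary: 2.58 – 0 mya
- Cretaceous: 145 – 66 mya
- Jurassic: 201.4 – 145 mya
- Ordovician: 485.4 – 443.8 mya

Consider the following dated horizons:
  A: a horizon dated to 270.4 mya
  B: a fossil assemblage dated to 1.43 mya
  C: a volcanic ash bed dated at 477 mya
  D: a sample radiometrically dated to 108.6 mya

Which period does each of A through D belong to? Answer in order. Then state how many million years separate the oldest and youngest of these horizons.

Match each age against the start–end ranges in the excerpt: A = 270.4 Ma → Permian (298.9–251.902); B = 1.43 Ma → Quaternary (2.58–0); C = 477 Ma → Ordovician (485.4–443.8); D = 108.6 Ma → Cretaceous (145–66).
The largest age is 477 Ma and the smallest is 1.43 Ma; their difference is 475.57 Myr.

A — Permian; B — Quaternary; C — Ordovician; D — Cretaceous; span 475.57 million years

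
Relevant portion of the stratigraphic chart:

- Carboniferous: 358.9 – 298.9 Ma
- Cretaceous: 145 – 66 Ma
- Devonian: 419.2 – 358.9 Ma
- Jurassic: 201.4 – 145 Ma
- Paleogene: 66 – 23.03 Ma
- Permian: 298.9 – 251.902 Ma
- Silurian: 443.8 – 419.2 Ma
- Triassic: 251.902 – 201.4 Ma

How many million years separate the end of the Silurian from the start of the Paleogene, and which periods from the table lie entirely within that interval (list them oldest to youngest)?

353.2 million years; Devonian, Carboniferous, Permian, Triassic, Jurassic, Cretaceous

End of Silurian = 419.2 Ma; start of Paleogene = 66 Ma.
Gap = 419.2 − 66 = 353.2 Myr.
Periods wholly inside 419.2–66 Ma: Devonian (419.2–358.9), Carboniferous (358.9–298.9), Permian (298.9–251.902), Triassic (251.902–201.4), Jurassic (201.4–145), Cretaceous (145–66).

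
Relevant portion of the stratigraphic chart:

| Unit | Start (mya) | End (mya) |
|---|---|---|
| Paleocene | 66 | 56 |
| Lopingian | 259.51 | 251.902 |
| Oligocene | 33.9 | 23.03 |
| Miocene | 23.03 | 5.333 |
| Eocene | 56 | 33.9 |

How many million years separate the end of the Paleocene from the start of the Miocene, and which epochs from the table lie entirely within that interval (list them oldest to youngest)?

32.97 million years; Eocene, Oligocene

The Paleocene closes at 56 Ma and the Miocene opens at 23.03 Ma, so the interval is 56 − 23.03 = 32.97 Myr.
An epoch fits inside if it starts at or after 56 Ma and ends at or before 23.03 Ma; oldest first that gives Eocene, Oligocene.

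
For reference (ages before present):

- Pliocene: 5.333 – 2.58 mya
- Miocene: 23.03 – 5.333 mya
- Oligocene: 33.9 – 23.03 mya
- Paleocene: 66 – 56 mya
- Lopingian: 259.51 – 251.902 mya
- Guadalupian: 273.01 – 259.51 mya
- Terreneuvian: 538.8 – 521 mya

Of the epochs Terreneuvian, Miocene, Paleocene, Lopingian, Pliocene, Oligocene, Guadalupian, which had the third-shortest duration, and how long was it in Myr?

Start − end for each: Terreneuvian 538.8 − 521 = 17.8; Miocene 23.03 − 5.333 = 17.697; Paleocene 66 − 56 = 10; Lopingian 259.51 − 251.902 = 7.608; Pliocene 5.333 − 2.58 = 2.753; Oligocene 33.9 − 23.03 = 10.87; Guadalupian 273.01 − 259.51 = 13.5.
Ranking these from shortest: Pliocene < Lopingian < Paleocene < Oligocene < Guadalupian < Miocene < Terreneuvian.
Position 3 in that ranking is Paleocene, which lasted 10 Myr.

Paleocene, 10 million years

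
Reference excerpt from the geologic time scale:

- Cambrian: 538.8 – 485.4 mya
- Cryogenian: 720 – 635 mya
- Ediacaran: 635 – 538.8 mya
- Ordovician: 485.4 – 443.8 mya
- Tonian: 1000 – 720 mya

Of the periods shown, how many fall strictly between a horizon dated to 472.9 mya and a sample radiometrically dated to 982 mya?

3

The older date is 982 Ma and the younger is 472.9 Ma.
Periods with start < 982 and end > 472.9 Ma: Cryogenian (720–635), Ediacaran (635–538.8), Cambrian (538.8–485.4).
That is 3 complete periods.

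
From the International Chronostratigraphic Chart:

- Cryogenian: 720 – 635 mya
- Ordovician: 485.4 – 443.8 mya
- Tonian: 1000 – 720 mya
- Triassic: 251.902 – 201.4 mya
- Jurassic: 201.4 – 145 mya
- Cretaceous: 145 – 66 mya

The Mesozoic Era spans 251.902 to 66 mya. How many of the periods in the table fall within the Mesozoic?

Periods inside 251.902–66 Ma: Triassic, Jurassic, Cretaceous — 3 in total.

3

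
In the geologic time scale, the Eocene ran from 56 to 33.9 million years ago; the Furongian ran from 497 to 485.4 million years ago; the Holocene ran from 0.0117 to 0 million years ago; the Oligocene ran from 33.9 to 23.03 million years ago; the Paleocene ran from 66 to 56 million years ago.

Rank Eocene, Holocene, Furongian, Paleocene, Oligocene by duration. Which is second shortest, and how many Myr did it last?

Start − end for each: Eocene 56 − 33.9 = 22.1; Holocene 0.0117 − 0 = 0.0117; Furongian 497 − 485.4 = 11.6; Paleocene 66 − 56 = 10; Oligocene 33.9 − 23.03 = 10.87.
Ranking these from shortest: Holocene < Paleocene < Oligocene < Furongian < Eocene.
Position 2 in that ranking is Paleocene, which lasted 10 Myr.

Paleocene, 10 million years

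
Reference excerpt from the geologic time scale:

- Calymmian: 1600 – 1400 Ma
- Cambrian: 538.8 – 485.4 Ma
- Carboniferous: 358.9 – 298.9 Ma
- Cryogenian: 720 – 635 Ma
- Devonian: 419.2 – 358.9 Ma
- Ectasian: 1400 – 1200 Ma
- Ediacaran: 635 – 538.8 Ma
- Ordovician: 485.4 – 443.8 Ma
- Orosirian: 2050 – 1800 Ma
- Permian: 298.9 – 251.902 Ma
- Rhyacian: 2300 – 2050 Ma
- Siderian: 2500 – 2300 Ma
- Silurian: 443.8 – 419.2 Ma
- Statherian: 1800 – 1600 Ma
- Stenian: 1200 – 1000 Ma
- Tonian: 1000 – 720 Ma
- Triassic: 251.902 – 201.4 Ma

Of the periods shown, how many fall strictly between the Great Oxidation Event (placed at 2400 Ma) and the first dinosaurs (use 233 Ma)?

2400 Ma sits inside the Siderian (2500–2300) and 233 Ma inside the Triassic (251.902–201.4); neither of those is wholly between the two dates.
The listed periods lying completely between them are Rhyacian, Orosirian, Statherian, Calymmian, Ectasian, Stenian, Tonian, Cryogenian, Ediacaran, Cambrian, Ordovician, Silurian, Devonian, Carboniferous, Permian — 15 in all.

15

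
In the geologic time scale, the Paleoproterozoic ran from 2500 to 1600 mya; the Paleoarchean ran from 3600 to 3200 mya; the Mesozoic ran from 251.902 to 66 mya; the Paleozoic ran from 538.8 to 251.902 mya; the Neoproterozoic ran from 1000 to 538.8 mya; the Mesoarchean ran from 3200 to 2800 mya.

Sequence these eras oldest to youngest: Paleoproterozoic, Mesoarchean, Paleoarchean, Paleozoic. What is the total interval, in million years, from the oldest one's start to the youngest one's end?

Paleoarchean, Mesoarchean, Paleoproterozoic, Paleozoic; total span 3348.098 Myr

From the excerpt: Paleoproterozoic 2500–1600; Mesoarchean 3200–2800; Paleoarchean 3600–3200; Paleozoic 538.8–251.902 (Ma).
Larger Ma is earlier, so the oldest is Paleoarchean and the youngest is Paleozoic; oldest to youngest: Paleoarchean, Mesoarchean, Paleoproterozoic, Paleozoic.
Oldest start 3600 minus youngest end 251.902 gives 3348.098 Myr overall.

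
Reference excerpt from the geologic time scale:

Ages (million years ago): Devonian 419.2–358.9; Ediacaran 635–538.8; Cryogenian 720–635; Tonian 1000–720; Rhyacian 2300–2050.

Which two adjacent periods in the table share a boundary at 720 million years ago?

The Tonian ends at 720 million years ago and the Cryogenian begins at 720 million years ago, so they share that boundary.

Tonian and Cryogenian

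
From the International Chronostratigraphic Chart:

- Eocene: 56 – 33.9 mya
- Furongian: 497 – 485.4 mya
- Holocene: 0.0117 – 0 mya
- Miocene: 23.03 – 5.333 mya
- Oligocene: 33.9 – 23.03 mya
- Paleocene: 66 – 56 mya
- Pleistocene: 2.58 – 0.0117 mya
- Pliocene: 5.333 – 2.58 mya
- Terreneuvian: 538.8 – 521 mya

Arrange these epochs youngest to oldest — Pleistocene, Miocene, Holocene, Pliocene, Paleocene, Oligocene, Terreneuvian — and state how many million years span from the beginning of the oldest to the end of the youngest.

Holocene, Pleistocene, Pliocene, Miocene, Oligocene, Paleocene, Terreneuvian; total span 538.8 Myr

From the excerpt: Pleistocene 2.58–0.0117; Miocene 23.03–5.333; Holocene 0.0117–0; Pliocene 5.333–2.58; Paleocene 66–56; Oligocene 33.9–23.03; Terreneuvian 538.8–521 (Ma).
Larger Ma is earlier, so the oldest is Terreneuvian and the youngest is Holocene; youngest to oldest: Holocene, Pleistocene, Pliocene, Miocene, Oligocene, Paleocene, Terreneuvian.
Oldest start 538.8 minus youngest end 0 gives 538.8 Myr overall.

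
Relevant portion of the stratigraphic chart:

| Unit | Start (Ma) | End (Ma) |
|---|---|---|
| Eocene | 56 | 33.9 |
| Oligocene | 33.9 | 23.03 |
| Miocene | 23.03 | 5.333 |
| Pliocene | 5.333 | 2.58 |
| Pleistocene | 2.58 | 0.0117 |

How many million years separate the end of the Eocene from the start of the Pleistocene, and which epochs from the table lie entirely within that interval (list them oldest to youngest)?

The Eocene closes at 33.9 Ma and the Pleistocene opens at 2.58 Ma, so the interval is 33.9 − 2.58 = 31.32 Myr.
An epoch fits inside if it starts at or after 33.9 Ma and ends at or before 2.58 Ma; oldest first that gives Oligocene, Miocene, Pliocene.

31.32 million years; Oligocene, Miocene, Pliocene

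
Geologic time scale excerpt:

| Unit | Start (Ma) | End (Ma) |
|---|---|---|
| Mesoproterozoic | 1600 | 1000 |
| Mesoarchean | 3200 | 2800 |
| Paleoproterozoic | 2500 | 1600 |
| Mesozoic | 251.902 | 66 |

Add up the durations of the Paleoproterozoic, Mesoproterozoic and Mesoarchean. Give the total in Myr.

Each duration: Paleoproterozoic = 900; Mesoproterozoic = 600; Mesoarchean = 400.
Sum: 900 + 600 + 400 = 1900 Myr.

1900 million years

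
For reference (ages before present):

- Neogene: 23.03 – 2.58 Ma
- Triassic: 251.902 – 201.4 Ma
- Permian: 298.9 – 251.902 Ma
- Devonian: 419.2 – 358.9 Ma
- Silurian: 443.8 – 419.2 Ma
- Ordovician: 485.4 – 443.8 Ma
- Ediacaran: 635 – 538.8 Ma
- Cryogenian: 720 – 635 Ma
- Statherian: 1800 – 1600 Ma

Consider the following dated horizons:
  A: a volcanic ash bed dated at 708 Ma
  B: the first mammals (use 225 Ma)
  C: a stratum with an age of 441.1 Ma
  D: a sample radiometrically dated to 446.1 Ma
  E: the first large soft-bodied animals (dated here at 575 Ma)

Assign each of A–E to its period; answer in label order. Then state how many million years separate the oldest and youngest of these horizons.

Match each age against the start–end ranges in the excerpt: A = 708 Ma → Cryogenian (720–635); B = 225 Ma → Triassic (251.902–201.4); C = 441.1 Ma → Silurian (443.8–419.2); D = 446.1 Ma → Ordovician (485.4–443.8); E = 575 Ma → Ediacaran (635–538.8).
The largest age is 708 Ma and the smallest is 225 Ma; their difference is 483 Myr.

A — Cryogenian; B — Triassic; C — Silurian; D — Ordovician; E — Ediacaran; span 483 million years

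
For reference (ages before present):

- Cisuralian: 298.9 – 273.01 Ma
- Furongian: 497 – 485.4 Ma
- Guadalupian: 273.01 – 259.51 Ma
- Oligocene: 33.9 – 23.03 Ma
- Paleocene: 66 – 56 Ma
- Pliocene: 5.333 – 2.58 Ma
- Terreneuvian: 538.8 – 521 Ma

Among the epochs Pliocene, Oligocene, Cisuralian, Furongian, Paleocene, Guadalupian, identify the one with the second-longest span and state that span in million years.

Durations: Pliocene 2.753; Oligocene 10.87; Cisuralian 25.89; Furongian 11.6; Paleocene 10; Guadalupian 13.5 Myr.
Sorted longest-first: Cisuralian (25.89), Guadalupian (13.5), Furongian (11.6), Oligocene (10.87), Paleocene (10), Pliocene (2.753).
The second longest is Guadalupian at 13.5 Myr.

Guadalupian, 13.5 million years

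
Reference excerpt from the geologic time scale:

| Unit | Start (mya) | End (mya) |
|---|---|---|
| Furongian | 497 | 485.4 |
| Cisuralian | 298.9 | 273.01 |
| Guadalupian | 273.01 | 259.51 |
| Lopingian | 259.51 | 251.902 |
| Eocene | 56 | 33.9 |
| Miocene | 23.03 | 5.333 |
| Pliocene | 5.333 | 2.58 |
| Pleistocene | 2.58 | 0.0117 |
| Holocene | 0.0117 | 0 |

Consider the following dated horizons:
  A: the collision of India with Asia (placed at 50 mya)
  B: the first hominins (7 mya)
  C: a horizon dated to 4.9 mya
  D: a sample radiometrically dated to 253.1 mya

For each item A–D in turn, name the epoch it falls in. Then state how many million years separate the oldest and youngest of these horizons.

Match each age against the start–end ranges in the excerpt: A = 50 Ma → Eocene (56–33.9); B = 7 Ma → Miocene (23.03–5.333); C = 4.9 Ma → Pliocene (5.333–2.58); D = 253.1 Ma → Lopingian (259.51–251.902).
The largest age is 253.1 Ma and the smallest is 4.9 Ma; their difference is 248.2 Myr.

A — Eocene; B — Miocene; C — Pliocene; D — Lopingian; span 248.2 million years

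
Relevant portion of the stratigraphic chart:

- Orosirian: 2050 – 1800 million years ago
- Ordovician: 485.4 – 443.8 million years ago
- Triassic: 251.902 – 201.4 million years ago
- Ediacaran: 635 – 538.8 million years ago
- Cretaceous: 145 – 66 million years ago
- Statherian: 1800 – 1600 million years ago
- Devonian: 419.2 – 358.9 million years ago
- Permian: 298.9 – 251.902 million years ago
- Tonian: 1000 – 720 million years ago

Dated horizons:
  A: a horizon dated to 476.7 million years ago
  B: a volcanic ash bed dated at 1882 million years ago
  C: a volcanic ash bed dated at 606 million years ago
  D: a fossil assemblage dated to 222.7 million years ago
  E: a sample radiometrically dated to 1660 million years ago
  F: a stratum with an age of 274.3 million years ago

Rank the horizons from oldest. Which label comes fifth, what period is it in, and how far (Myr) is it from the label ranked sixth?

F, in the Permian; 51.6 million years to D

Larger Ma means older, so oldest first: B 1882 > E 1660 > C 606 > A 476.7 > F 274.3 > D 222.7.
Counting 5 along gives F (274.3 Ma); the excerpt puts that inside the Permian, 298.9–251.902 Ma.
Next in line is D (222.7 Ma), and 274.3 − 222.7 = 51.6 Myr.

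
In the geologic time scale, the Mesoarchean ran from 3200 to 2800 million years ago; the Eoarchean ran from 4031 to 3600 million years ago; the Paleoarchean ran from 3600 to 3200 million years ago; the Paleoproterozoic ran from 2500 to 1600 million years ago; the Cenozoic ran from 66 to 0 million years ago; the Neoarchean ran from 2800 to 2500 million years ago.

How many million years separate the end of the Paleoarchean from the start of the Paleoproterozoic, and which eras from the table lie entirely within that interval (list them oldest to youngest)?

The Paleoarchean closes at 3200 Ma and the Paleoproterozoic opens at 2500 Ma, so the interval is 3200 − 2500 = 700 Myr.
An era fits inside if it starts at or after 3200 Ma and ends at or before 2500 Ma; oldest first that gives Mesoarchean, Neoarchean.

700 million years; Mesoarchean, Neoarchean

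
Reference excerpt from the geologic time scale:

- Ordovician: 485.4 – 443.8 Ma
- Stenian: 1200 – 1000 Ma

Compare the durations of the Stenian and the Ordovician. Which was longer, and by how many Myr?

Stenian, by 158.4 million years

Stenian: 1200 − 1000 = 200 Myr.
Ordovician: 485.4 − 443.8 = 41.6 Myr.
Difference: 200 − 41.6 = 158.4 Myr, so the Stenian was longer.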